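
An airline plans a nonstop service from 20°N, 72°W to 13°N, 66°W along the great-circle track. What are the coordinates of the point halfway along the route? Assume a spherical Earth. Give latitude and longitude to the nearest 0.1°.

≈ 16.5°N, 68.9°W

The haversine formula gives a central angle δ ≈ 0.158 rad (9.1°) between the endpoints.
Interpolate at f = 1/2 with slerp weights a = sin((1−f)δ)/sin δ ≈ 0.502, b = sin(fδ)/sin δ ≈ 0.502.
p = a·p₁ + b·p₂ ≈ (0.344, -0.895, 0.284); φ = arcsin(p_z) ≈ 16.52°, λ = atan2(p_y, p_x) ≈ -68.95°.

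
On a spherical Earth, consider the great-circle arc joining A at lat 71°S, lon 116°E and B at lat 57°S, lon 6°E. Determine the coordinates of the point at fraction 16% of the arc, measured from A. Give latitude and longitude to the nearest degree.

From cos δ = sin φ₁ sin φ₂ + cos φ₁ cos φ₂ cos Δλ, the central angle is δ ≈ 0.749 rad (42.9°).
Interpolate at f = 0.16 with slerp weights a = sin((1−f)δ)/sin δ ≈ 0.864, b = sin(fδ)/sin δ ≈ 0.176.
p = a·p₁ + b·p₂ ≈ (-0.028, 0.263, -0.964); φ = arcsin(p_z) ≈ -74.67°, λ = atan2(p_y, p_x) ≈ 96.13°.

≈ lat 75°S, lon 96°E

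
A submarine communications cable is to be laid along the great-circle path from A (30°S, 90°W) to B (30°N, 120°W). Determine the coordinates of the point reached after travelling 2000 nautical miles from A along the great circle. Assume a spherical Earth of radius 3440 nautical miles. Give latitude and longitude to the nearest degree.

≈ (0°N, 105°W)

The haversine formula gives a central angle δ ≈ 1.160 rad (66.5°) between the endpoints. The total great-circle distance is δ·R ≈ 1.160 × 3440 ≈ 3990 nmi, so the target fraction is f = 2000/3990 ≈ 0.501.
Interpolate at f ≈ 0.501 with slerp weights a = sin((1−f)δ)/sin δ ≈ 0.596, b = sin(fδ)/sin δ ≈ 0.599.
p = a·p₁ + b·p₂ ≈ (-0.259, -0.966, 0.001); φ = arcsin(p_z) ≈ 0.08°, λ = atan2(p_y, p_x) ≈ -105.03°.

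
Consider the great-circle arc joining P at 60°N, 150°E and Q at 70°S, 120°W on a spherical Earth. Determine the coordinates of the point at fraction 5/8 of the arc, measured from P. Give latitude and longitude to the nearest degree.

Write both endpoints as unit vectors p₁, p₂ with components (cos φ cos λ, cos φ sin λ, sin φ).
The central angle between the endpoints is δ = arccos(p₁·p₂) ≈ 2.521 rad (144.5°).
Interpolate at f = 5/8 with slerp weights a = sin((1−f)δ)/sin δ ≈ 1.395, b = sin(fδ)/sin δ ≈ 1.721.
p = a·p₁ + b·p₂ ≈ (-0.898, -0.161, -0.409); φ = arcsin(p_z) ≈ -24.12°, λ = atan2(p_y, p_x) ≈ -169.85°.

≈ 24°S, 170°W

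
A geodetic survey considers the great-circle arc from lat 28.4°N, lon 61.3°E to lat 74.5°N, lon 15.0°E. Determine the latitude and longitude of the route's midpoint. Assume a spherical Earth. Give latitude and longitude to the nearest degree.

≈ lat 53°N, lon 51°E

Write both endpoints as unit vectors p₁, p₂ with components (cos φ cos λ, cos φ sin λ, sin φ).
The central angle between the endpoints is δ = arccos(p₁·p₂) ≈ 0.901 rad (51.6°).
Interpolate at f = 1/2 with slerp weights a = sin((1−f)δ)/sin δ ≈ 0.555, b = sin(fδ)/sin δ ≈ 0.555.
p = a·p₁ + b·p₂ ≈ (0.378, 0.467, 0.799); φ = arcsin(p_z) ≈ 53.07°, λ = atan2(p_y, p_x) ≈ 51.01°.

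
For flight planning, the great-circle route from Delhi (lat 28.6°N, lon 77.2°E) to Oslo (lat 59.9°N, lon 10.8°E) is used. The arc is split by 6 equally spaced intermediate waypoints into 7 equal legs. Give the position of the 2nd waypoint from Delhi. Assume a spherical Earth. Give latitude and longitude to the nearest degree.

Convert each endpoint to a unit vector on the sphere (x = cos φ cos λ, y = cos φ sin λ, z = sin φ).
The central angle between the endpoints is δ = arccos(p₁·p₂) ≈ 0.939 rad (53.8°).
Interpolate at f = 2/7 with slerp weights a = sin((1−f)δ)/sin δ ≈ 0.770, b = sin(fδ)/sin δ ≈ 0.329.
p = a·p₁ + b·p₂ ≈ (0.312, 0.690, 0.653); φ = arcsin(p_z) ≈ 40.76°, λ = atan2(p_y, p_x) ≈ 65.70°.

≈ lat 41°N, lon 66°E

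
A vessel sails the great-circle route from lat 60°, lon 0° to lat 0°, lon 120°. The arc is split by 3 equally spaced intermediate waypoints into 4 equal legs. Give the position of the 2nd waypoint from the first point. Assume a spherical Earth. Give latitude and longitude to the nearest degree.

Convert each endpoint to a unit vector on the sphere (x = cos φ cos λ, y = cos φ sin λ, z = sin φ).
The central angle between the endpoints is δ = arccos(p₁·p₂) ≈ 1.823 rad (104.5°).
Interpolate at f = 2/4 with slerp weights a = sin((1−f)δ)/sin δ ≈ 0.816, b = sin(fδ)/sin δ ≈ 0.816.
p = a·p₁ + b·p₂ ≈ (0.000, 0.707, 0.707); φ = arcsin(p_z) ≈ 45.00°, λ = atan2(p_y, p_x) ≈ 90.00°.

≈ lat 45°, lon 90°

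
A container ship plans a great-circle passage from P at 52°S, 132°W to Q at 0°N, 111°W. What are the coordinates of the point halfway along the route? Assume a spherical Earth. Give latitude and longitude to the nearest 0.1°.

≈ 26.4°S, 119.0°W

The haversine formula gives a central angle δ ≈ 0.958 rad (54.9°) between the endpoints.
Interpolate at f = 1/2 with slerp weights a = sin((1−f)δ)/sin δ ≈ 0.563, b = sin(fδ)/sin δ ≈ 0.563.
p = a·p₁ + b·p₂ ≈ (-0.434, -0.784, -0.444); φ = arcsin(p_z) ≈ -26.36°, λ = atan2(p_y, p_x) ≈ -118.98°.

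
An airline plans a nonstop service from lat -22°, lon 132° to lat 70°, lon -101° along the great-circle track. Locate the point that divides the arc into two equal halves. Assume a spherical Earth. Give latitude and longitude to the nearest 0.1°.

≈ lat 36.2°, lon 152.7°

Convert each endpoint to a unit vector on the sphere (x = cos φ cos λ, y = cos φ sin λ, z = sin φ).
The central angle between the endpoints is δ = arccos(p₁·p₂) ≈ 2.145 rad (122.9°).
Interpolate at f = 1/2 with slerp weights a = sin((1−f)δ)/sin δ ≈ 1.046, b = sin(fδ)/sin δ ≈ 1.046.
p = a·p₁ + b·p₂ ≈ (-0.717, 0.369, 0.591); φ = arcsin(p_z) ≈ 36.23°, λ = atan2(p_y, p_x) ≈ 152.74°.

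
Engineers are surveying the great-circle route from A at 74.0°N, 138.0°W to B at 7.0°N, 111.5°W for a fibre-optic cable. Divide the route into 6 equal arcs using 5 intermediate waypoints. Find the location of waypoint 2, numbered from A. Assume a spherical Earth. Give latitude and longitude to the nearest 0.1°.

≈ 52.3°N, 120.4°W

Convert each endpoint to a unit vector on the sphere (x = cos φ cos λ, y = cos φ sin λ, z = sin φ).
The central angle between the endpoints is δ = arccos(p₁·p₂) ≈ 1.200 rad (68.8°).
Interpolate at f = 2/6 with slerp weights a = sin((1−f)δ)/sin δ ≈ 0.770, b = sin(fδ)/sin δ ≈ 0.418.
p = a·p₁ + b·p₂ ≈ (-0.310, -0.528, 0.791); φ = arcsin(p_z) ≈ 52.27°, λ = atan2(p_y, p_x) ≈ -120.40°.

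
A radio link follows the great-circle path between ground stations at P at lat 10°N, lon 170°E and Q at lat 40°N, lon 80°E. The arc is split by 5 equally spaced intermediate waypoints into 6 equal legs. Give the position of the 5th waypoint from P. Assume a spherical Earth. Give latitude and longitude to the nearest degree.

≈ lat 40°N, lon 98°E

Convert each endpoint to a unit vector on the sphere (x = cos φ cos λ, y = cos φ sin λ, z = sin φ).
The central angle between the endpoints is δ = arccos(p₁·p₂) ≈ 1.459 rad (83.6°).
Interpolate at f = 5/6 with slerp weights a = sin((1−f)δ)/sin δ ≈ 0.242, b = sin(fδ)/sin δ ≈ 0.944.
p = a·p₁ + b·p₂ ≈ (-0.109, 0.753, 0.649); φ = arcsin(p_z) ≈ 40.43°, λ = atan2(p_y, p_x) ≈ 98.27°.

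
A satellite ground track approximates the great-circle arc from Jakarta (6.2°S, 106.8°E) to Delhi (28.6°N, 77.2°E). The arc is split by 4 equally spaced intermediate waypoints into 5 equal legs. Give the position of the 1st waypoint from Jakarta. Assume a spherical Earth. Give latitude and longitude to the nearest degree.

≈ 1°N, 101°E

Convert each endpoint to a unit vector on the sphere (x = cos φ cos λ, y = cos φ sin λ, z = sin φ).
The central angle between the endpoints is δ = arccos(p₁·p₂) ≈ 0.785 rad (45.0°).
Interpolate at f = 1/5 with slerp weights a = sin((1−f)δ)/sin δ ≈ 0.831, b = sin(fδ)/sin δ ≈ 0.221.
p = a·p₁ + b·p₂ ≈ (-0.196, 0.981, 0.016); φ = arcsin(p_z) ≈ 0.92°, λ = atan2(p_y, p_x) ≈ 101.29°.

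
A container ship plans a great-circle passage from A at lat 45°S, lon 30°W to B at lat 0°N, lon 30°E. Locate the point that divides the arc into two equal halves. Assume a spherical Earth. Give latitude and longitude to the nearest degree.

≈ lat 25°S, lon 6°E

Convert each endpoint to a unit vector on the sphere (x = cos φ cos λ, y = cos φ sin λ, z = sin φ).
The central angle between the endpoints is δ = arccos(p₁·p₂) ≈ 1.209 rad (69.3°).
Interpolate at f = 1/2 with slerp weights a = sin((1−f)δ)/sin δ ≈ 0.608, b = sin(fδ)/sin δ ≈ 0.608.
p = a·p₁ + b·p₂ ≈ (0.899, 0.089, -0.430); φ = arcsin(p_z) ≈ -25.45°, λ = atan2(p_y, p_x) ≈ 5.66°.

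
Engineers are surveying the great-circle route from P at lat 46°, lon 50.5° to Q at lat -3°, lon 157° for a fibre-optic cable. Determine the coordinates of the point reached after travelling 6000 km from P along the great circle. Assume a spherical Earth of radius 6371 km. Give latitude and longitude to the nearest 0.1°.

Convert each endpoint to a unit vector on the sphere (x = cos φ cos λ, y = cos φ sin λ, z = sin φ).
The central angle between the endpoints is δ = arccos(p₁·p₂) ≈ 1.808 rad (103.6°). The total great-circle distance is δ·R ≈ 1.808 × 6371 ≈ 11517 km, so the target fraction is f = 6000/11517 ≈ 0.521.
Interpolate at f ≈ 0.521 with slerp weights a = sin((1−f)δ)/sin δ ≈ 0.784, b = sin(fδ)/sin δ ≈ 0.832.
p = a·p₁ + b·p₂ ≈ (-0.418, 0.745, 0.520); φ = arcsin(p_z) ≈ 31.34°, λ = atan2(p_y, p_x) ≈ 119.33°.

≈ lat 31.3°, lon 119.3°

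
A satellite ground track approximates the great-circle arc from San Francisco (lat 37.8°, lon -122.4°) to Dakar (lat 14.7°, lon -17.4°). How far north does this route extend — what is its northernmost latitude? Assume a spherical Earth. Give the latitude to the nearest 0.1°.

The great circle lies in the plane with unit normal n̂ = (p₁ × p₂)/|p₁ × p₂|.
Here n̂_z ≈ +0.739; the vertex latitude is φ_max = arccos|n̂_z| ≈ 42.4°.
Check via Clairaut: cos φ_max = |cos φ₁| · sin C = cos(37.8°)·sin(69.3°) ≈ 0.739, again giving ≈ 42.4°.

≈ 42.4°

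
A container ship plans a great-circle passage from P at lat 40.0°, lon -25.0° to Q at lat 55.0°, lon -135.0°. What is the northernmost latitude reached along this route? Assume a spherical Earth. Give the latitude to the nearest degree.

≈ 64°

The great circle lies in the plane with unit normal n̂ = (p₁ × p₂)/|p₁ × p₂|.
Here n̂_z ≈ -0.446; the vertex latitude is φ_max = arccos|n̂_z| ≈ 63.5°.
Check via Clairaut: cos φ_max = |cos φ₁| · sin C = cos(40.0°)·sin(35.6°) ≈ 0.446, again giving ≈ 63.5°.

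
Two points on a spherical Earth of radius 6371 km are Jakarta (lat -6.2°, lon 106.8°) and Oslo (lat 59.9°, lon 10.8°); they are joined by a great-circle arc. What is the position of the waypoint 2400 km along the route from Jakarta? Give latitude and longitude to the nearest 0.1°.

≈ lat 12.4°, lon 95.9°

The haversine formula gives a central angle δ ≈ 1.717 rad (98.4°) between the endpoints. The total great-circle distance is δ·R ≈ 1.717 × 6371 ≈ 10938 km, so the target fraction is f = 2400/10938 ≈ 0.219.
Interpolate at f ≈ 0.219 with slerp weights a = sin((1−f)δ)/sin δ ≈ 0.984, b = sin(fδ)/sin δ ≈ 0.372.
p = a·p₁ + b·p₂ ≈ (-0.100, 0.971, 0.215); φ = arcsin(p_z) ≈ 12.44°, λ = atan2(p_y, p_x) ≈ 95.85°.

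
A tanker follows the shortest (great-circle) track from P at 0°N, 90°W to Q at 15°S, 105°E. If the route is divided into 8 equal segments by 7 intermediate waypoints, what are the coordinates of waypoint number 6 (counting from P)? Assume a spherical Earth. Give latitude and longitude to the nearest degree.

The haversine formula gives a central angle δ ≈ 2.773 rad (158.9°) between the endpoints.
Interpolate at f = 6/8 with slerp weights a = sin((1−f)δ)/sin δ ≈ 1.776, b = sin(fδ)/sin δ ≈ 2.426.
p = a·p₁ + b·p₂ ≈ (-0.607, 0.488, -0.628); φ = arcsin(p_z) ≈ -38.90°, λ = atan2(p_y, p_x) ≈ 141.21°.

≈ 39°S, 141°E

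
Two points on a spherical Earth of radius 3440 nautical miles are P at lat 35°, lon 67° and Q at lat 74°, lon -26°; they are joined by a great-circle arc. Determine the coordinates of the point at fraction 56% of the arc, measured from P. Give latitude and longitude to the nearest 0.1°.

≈ lat 63.8°, lon 43.8°

Convert each endpoint to a unit vector on the sphere (x = cos φ cos λ, y = cos φ sin λ, z = sin φ).
The central angle between the endpoints is δ = arccos(p₁·p₂) ≈ 1.001 rad (57.3°).
Interpolate at f = 0.56 with slerp weights a = sin((1−f)δ)/sin δ ≈ 0.506, b = sin(fδ)/sin δ ≈ 0.631.
p = a·p₁ + b·p₂ ≈ (0.318, 0.305, 0.897); φ = arcsin(p_z) ≈ 63.81°, λ = atan2(p_y, p_x) ≈ 43.81°.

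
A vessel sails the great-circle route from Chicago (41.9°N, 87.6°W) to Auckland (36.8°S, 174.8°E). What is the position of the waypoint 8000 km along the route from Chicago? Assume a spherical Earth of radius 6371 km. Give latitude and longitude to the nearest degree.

The haversine formula gives a central angle δ ≈ 2.070 rad (118.6°) between the endpoints. The total great-circle distance is δ·R ≈ 2.070 × 6371 ≈ 13189 km, so the target fraction is f = 8000/13189 ≈ 0.607.
Interpolate at f ≈ 0.607 with slerp weights a = sin((1−f)δ)/sin δ ≈ 0.829, b = sin(fδ)/sin δ ≈ 1.083.
p = a·p₁ + b·p₂ ≈ (-0.838, -0.538, -0.095); φ = arcsin(p_z) ≈ -5.48°, λ = atan2(p_y, p_x) ≈ -147.31°.

≈ (5°S, 147°W)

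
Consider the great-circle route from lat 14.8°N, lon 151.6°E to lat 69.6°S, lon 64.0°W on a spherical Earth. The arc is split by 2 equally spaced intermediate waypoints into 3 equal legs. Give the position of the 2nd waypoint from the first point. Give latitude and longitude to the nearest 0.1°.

≈ lat 62.3°S, lon 178.3°W

From cos δ = sin φ₁ sin φ₂ + cos φ₁ cos φ₂ cos Δλ, the central angle is δ ≈ 2.110 rad (120.9°).
Interpolate at f = 2/3 with slerp weights a = sin((1−f)δ)/sin δ ≈ 0.754, b = sin(fδ)/sin δ ≈ 1.150.
p = a·p₁ + b·p₂ ≈ (-0.465, -0.014, -0.885); φ = arcsin(p_z) ≈ -62.26°, λ = atan2(p_y, p_x) ≈ -178.33°.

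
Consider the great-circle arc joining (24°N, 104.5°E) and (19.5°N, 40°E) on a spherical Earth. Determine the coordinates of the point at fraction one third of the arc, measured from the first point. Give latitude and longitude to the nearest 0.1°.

From cos δ = sin φ₁ sin φ₂ + cos φ₁ cos φ₂ cos Δλ, the central angle is δ ≈ 1.040 rad (59.6°).
Interpolate at f = 1/3 with slerp weights a = sin((1−f)δ)/sin δ ≈ 0.741, b = sin(fδ)/sin δ ≈ 0.394.
p = a·p₁ + b·p₂ ≈ (0.115, 0.894, 0.433); φ = arcsin(p_z) ≈ 25.65°, λ = atan2(p_y, p_x) ≈ 82.67°.

≈ (25.7°N, 82.7°E)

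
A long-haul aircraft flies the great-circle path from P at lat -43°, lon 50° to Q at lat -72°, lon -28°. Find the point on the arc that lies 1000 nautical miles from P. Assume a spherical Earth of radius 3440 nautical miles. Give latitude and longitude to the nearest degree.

≈ lat -58°, lon 37°

Write both endpoints as unit vectors p₁, p₂ with components (cos φ cos λ, cos φ sin λ, sin φ).
The central angle between the endpoints is δ = arccos(p₁·p₂) ≈ 0.802 rad (45.9°). The total great-circle distance is δ·R ≈ 0.802 × 3440 ≈ 2757 nmi, so the target fraction is f = 1000/2757 ≈ 0.363.
Interpolate at f ≈ 0.363 with slerp weights a = sin((1−f)δ)/sin δ ≈ 0.681, b = sin(fδ)/sin δ ≈ 0.399.
p = a·p₁ + b·p₂ ≈ (0.429, 0.323, -0.844); φ = arcsin(p_z) ≈ -57.52°, λ = atan2(p_y, p_x) ≈ 37.02°.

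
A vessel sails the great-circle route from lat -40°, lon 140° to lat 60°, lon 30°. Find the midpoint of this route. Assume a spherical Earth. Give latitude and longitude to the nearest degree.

≈ lat 16°, lon 102°

Write both endpoints as unit vectors p₁, p₂ with components (cos φ cos λ, cos φ sin λ, sin φ).
The central angle between the endpoints is δ = arccos(p₁·p₂) ≈ 2.329 rad (133.4°).
Interpolate at f = 1/2 with slerp weights a = sin((1−f)δ)/sin δ ≈ 1.265, b = sin(fδ)/sin δ ≈ 1.265.
p = a·p₁ + b·p₂ ≈ (-0.195, 0.939, 0.282); φ = arcsin(p_z) ≈ 16.41°, λ = atan2(p_y, p_x) ≈ 101.70°.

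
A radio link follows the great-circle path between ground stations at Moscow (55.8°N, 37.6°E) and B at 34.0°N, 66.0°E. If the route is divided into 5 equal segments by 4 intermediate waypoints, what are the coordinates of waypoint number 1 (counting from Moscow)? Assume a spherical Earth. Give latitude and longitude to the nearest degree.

The haversine formula gives a central angle δ ≈ 0.511 rad (29.3°) between the endpoints.
Interpolate at f = 1/5 with slerp weights a = sin((1−f)δ)/sin δ ≈ 0.813, b = sin(fδ)/sin δ ≈ 0.209.
p = a·p₁ + b·p₂ ≈ (0.432, 0.437, 0.789); φ = arcsin(p_z) ≈ 52.08°, λ = atan2(p_y, p_x) ≈ 45.29°.

≈ 52°N, 45°E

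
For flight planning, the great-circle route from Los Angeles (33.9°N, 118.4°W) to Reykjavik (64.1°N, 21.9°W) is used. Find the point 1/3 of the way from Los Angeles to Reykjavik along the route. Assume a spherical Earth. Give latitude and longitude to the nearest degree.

Write both endpoints as unit vectors p₁, p₂ with components (cos φ cos λ, cos φ sin λ, sin φ).
The central angle between the endpoints is δ = arccos(p₁·p₂) ≈ 1.092 rad (62.6°).
Interpolate at f = 1/3 with slerp weights a = sin((1−f)δ)/sin δ ≈ 0.750, b = sin(fδ)/sin δ ≈ 0.401.
p = a·p₁ + b·p₂ ≈ (-0.133, -0.613, 0.779); φ = arcsin(p_z) ≈ 51.17°, λ = atan2(p_y, p_x) ≈ -102.28°.

≈ 51°N, 102°W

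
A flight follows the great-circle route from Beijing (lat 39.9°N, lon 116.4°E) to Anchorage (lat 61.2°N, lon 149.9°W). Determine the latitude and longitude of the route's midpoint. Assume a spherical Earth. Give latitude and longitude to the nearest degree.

Convert each endpoint to a unit vector on the sphere (x = cos φ cos λ, y = cos φ sin λ, z = sin φ).
The central angle between the endpoints is δ = arccos(p₁·p₂) ≈ 1.002 rad (57.4°).
Interpolate at f = 1/2 with slerp weights a = sin((1−f)δ)/sin δ ≈ 0.570, b = sin(fδ)/sin δ ≈ 0.570.
p = a·p₁ + b·p₂ ≈ (-0.432, 0.254, 0.865); φ = arcsin(p_z) ≈ 59.92°, λ = atan2(p_y, p_x) ≈ 149.55°.

≈ lat 60°N, lon 150°E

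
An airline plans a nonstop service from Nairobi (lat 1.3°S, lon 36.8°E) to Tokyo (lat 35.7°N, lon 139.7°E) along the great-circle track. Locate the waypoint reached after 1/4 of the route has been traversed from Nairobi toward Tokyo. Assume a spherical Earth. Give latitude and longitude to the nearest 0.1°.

Convert each endpoint to a unit vector on the sphere (x = cos φ cos λ, y = cos φ sin λ, z = sin φ).
The central angle between the endpoints is δ = arccos(p₁·p₂) ≈ 1.767 rad (101.2°).
Interpolate at f = 1/4 with slerp weights a = sin((1−f)δ)/sin δ ≈ 0.989, b = sin(fδ)/sin δ ≈ 0.436.
p = a·p₁ + b·p₂ ≈ (0.522, 0.821, 0.232); φ = arcsin(p_z) ≈ 13.41°, λ = atan2(p_y, p_x) ≈ 57.57°.

≈ lat 13.4°N, lon 57.6°E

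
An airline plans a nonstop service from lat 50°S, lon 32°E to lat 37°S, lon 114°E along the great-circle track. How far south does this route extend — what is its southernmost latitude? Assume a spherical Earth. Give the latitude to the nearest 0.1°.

The great circle lies in the plane with unit normal n̂ = (p₁ × p₂)/|p₁ × p₂|.
Here n̂_z ≈ +0.601; the vertex latitude is φ_max = arccos|n̂_z| ≈ 53.1°.
Check via Clairaut: cos φ_max = |cos φ₁| · sin C = cos(50.0°)·sin(110.9°) ≈ 0.601, again giving ≈ 53.1°.

≈ 53.1°S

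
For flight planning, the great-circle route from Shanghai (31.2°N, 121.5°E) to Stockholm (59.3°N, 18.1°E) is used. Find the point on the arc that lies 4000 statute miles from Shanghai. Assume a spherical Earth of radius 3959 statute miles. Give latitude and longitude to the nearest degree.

Write both endpoints as unit vectors p₁, p₂ with components (cos φ cos λ, cos φ sin λ, sin φ).
The central angle between the endpoints is δ = arccos(p₁·p₂) ≈ 1.219 rad (69.9°). The total great-circle distance is δ·R ≈ 1.219 × 3959 ≈ 4828 mi, so the target fraction is f = 4000/4828 ≈ 0.829.
Interpolate at f ≈ 0.829 with slerp weights a = sin((1−f)δ)/sin δ ≈ 0.221, b = sin(fδ)/sin δ ≈ 0.902.
p = a·p₁ + b·p₂ ≈ (0.339, 0.304, 0.890); φ = arcsin(p_z) ≈ 62.90°, λ = atan2(p_y, p_x) ≈ 41.91°.

≈ 63°N, 42°E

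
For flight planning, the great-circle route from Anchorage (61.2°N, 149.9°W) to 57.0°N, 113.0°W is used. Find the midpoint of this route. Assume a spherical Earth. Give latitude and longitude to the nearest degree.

≈ 60°N, 130°W

Write both endpoints as unit vectors p₁, p₂ with components (cos φ cos λ, cos φ sin λ, sin φ).
The central angle between the endpoints is δ = arccos(p₁·p₂) ≈ 0.334 rad (19.1°).
Interpolate at f = 1/2 with slerp weights a = sin((1−f)δ)/sin δ ≈ 0.507, b = sin(fδ)/sin δ ≈ 0.507.
p = a·p₁ + b·p₂ ≈ (-0.319, -0.377, 0.870); φ = arcsin(p_z) ≈ 60.41°, λ = atan2(p_y, p_x) ≈ -130.28°.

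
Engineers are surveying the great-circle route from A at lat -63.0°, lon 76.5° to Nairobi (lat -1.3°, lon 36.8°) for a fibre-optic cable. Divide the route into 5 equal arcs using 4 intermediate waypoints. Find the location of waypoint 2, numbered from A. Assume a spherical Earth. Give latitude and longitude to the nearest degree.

The haversine formula gives a central angle δ ≈ 1.192 rad (68.3°) between the endpoints.
Interpolate at f = 2/5 with slerp weights a = sin((1−f)δ)/sin δ ≈ 0.706, b = sin(fδ)/sin δ ≈ 0.494.
p = a·p₁ + b·p₂ ≈ (0.470, 0.607, -0.640); φ = arcsin(p_z) ≈ -39.80°, λ = atan2(p_y, p_x) ≈ 52.25°.

≈ lat -40°, lon 52°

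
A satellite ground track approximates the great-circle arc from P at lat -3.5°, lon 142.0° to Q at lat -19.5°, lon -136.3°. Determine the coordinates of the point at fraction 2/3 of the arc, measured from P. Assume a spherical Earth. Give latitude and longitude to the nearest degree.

Convert each endpoint to a unit vector on the sphere (x = cos φ cos λ, y = cos φ sin λ, z = sin φ).
The central angle between the endpoints is δ = arccos(p₁·p₂) ≈ 1.414 rad (81.0°).
Interpolate at f = 2/3 with slerp weights a = sin((1−f)δ)/sin δ ≈ 0.460, b = sin(fδ)/sin δ ≈ 0.819.
p = a·p₁ + b·p₂ ≈ (-0.920, -0.251, -0.302); φ = arcsin(p_z) ≈ -17.55°, λ = atan2(p_y, p_x) ≈ -164.74°.

≈ lat -18°, lon -165°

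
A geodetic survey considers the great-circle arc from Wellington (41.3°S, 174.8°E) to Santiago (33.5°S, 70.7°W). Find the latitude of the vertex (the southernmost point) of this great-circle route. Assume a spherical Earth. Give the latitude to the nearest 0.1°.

The great circle lies in the plane with unit normal n̂ = (p₁ × p₂)/|p₁ × p₂|.
Here n̂_z ≈ +0.573; the vertex latitude is φ_max = arccos|n̂_z| ≈ 55.0°.

≈ 55.0°S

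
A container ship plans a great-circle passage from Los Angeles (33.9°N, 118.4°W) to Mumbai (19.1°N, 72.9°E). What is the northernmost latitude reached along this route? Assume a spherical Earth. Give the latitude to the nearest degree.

The great circle lies in the plane with unit normal n̂ = (p₁ × p₂)/|p₁ × p₂|.
Here n̂_z ≈ -0.190; the vertex latitude is φ_max = arccos|n̂_z| ≈ 79.1°.
Check via Clairaut: cos φ_max = |cos φ₁| · sin C = cos(33.9°)·sin(13.2°) ≈ 0.190, again giving ≈ 79.1°.

≈ 79°N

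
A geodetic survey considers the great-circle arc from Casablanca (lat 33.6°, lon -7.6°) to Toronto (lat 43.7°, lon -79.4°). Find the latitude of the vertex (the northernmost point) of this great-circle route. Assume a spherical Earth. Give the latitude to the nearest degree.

≈ 46°

The great circle lies in the plane with unit normal n̂ = (p₁ × p₂)/|p₁ × p₂|.
Here n̂_z ≈ -0.696; the vertex latitude is φ_max = arccos|n̂_z| ≈ 45.9°.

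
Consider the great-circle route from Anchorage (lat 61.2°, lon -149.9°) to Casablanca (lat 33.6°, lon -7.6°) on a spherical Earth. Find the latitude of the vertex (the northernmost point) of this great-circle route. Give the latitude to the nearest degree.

≈ 76°

The great circle lies in the plane with unit normal n̂ = (p₁ × p₂)/|p₁ × p₂|.
Here n̂_z ≈ +0.249; the vertex latitude is φ_max = arccos|n̂_z| ≈ 75.6°.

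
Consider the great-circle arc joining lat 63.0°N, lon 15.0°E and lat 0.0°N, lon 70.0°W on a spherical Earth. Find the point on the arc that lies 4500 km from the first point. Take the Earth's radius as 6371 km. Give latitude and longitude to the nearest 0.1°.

≈ lat 40.9°N, lon 43.9°W

Write both endpoints as unit vectors p₁, p₂ with components (cos φ cos λ, cos φ sin λ, sin φ).
The central angle between the endpoints is δ = arccos(p₁·p₂) ≈ 1.531 rad (87.7°). The total great-circle distance is δ·R ≈ 1.531 × 6371 ≈ 9755 km, so the target fraction is f = 4500/9755 ≈ 0.461.
Interpolate at f ≈ 0.461 with slerp weights a = sin((1−f)δ)/sin δ ≈ 0.735, b = sin(fδ)/sin δ ≈ 0.650.
p = a·p₁ + b·p₂ ≈ (0.544, -0.524, 0.655); φ = arcsin(p_z) ≈ 40.91°, λ = atan2(p_y, p_x) ≈ -43.90°.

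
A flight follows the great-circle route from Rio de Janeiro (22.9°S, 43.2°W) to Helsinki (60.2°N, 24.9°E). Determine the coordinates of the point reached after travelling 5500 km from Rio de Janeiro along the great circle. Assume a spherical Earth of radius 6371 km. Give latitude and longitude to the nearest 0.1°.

Write both endpoints as unit vectors p₁, p₂ with components (cos φ cos λ, cos φ sin λ, sin φ).
The central angle between the endpoints is δ = arccos(p₁·p₂) ≈ 1.738 rad (99.6°). The total great-circle distance is δ·R ≈ 1.738 × 6371 ≈ 11076 km, so the target fraction is f = 5500/11076 ≈ 0.497.
Interpolate at f ≈ 0.497 with slerp weights a = sin((1−f)δ)/sin δ ≈ 0.779, b = sin(fδ)/sin δ ≈ 0.771.
p = a·p₁ + b·p₂ ≈ (0.870, -0.330, 0.366); φ = arcsin(p_z) ≈ 21.46°, λ = atan2(p_y, p_x) ≈ -20.75°.

≈ 21.5°N, 20.7°W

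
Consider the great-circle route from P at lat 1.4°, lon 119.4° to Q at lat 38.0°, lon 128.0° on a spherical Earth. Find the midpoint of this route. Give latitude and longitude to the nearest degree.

≈ lat 20°, lon 123°

The haversine formula gives a central angle δ ≈ 0.654 rad (37.4°) between the endpoints.
Interpolate at f = 1/2 with slerp weights a = sin((1−f)δ)/sin δ ≈ 0.528, b = sin(fδ)/sin δ ≈ 0.528.
p = a·p₁ + b·p₂ ≈ (-0.515, 0.788, 0.338); φ = arcsin(p_z) ≈ 19.75°, λ = atan2(p_y, p_x) ≈ 123.19°.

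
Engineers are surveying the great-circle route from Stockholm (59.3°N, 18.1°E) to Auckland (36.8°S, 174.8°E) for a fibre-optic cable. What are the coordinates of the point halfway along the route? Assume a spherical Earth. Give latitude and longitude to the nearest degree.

Write both endpoints as unit vectors p₁, p₂ with components (cos φ cos λ, cos φ sin λ, sin φ).
The central angle between the endpoints is δ = arccos(p₁·p₂) ≈ 2.669 rad (152.9°).
Interpolate at f = 1/2 with slerp weights a = sin((1−f)δ)/sin δ ≈ 2.137, b = sin(fδ)/sin δ ≈ 2.137.
p = a·p₁ + b·p₂ ≈ (-0.667, 0.494, 0.557); φ = arcsin(p_z) ≈ 33.88°, λ = atan2(p_y, p_x) ≈ 143.48°.

≈ 34°N, 143°E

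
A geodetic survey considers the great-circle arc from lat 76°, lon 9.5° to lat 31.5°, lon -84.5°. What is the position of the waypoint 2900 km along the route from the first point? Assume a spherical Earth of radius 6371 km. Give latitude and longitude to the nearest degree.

Convert each endpoint to a unit vector on the sphere (x = cos φ cos λ, y = cos φ sin λ, z = sin φ).
The central angle between the endpoints is δ = arccos(p₁·p₂) ≈ 1.056 rad (60.5°). The total great-circle distance is δ·R ≈ 1.056 × 6371 ≈ 6726 km, so the target fraction is f = 2900/6726 ≈ 0.431.
Interpolate at f ≈ 0.431 with slerp weights a = sin((1−f)δ)/sin δ ≈ 0.649, b = sin(fδ)/sin δ ≈ 0.505.
p = a·p₁ + b·p₂ ≈ (0.196, -0.403, 0.894); φ = arcsin(p_z) ≈ 63.38°, λ = atan2(p_y, p_x) ≈ -64.03°.

≈ lat 63°, lon -64°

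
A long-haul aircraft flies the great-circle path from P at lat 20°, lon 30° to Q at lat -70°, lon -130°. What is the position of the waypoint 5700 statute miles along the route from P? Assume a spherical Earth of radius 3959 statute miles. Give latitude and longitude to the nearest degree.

≈ lat -61°, lon 12°

The haversine formula gives a central angle δ ≈ 2.244 rad (128.6°) between the endpoints. The total great-circle distance is δ·R ≈ 2.244 × 3959 ≈ 8884 mi, so the target fraction is f = 5700/8884 ≈ 0.642.
Interpolate at f ≈ 0.642 with slerp weights a = sin((1−f)δ)/sin δ ≈ 0.921, b = sin(fδ)/sin δ ≈ 1.268.
p = a·p₁ + b·p₂ ≈ (0.471, 0.101, -0.876); φ = arcsin(p_z) ≈ -61.22°, λ = atan2(p_y, p_x) ≈ 12.06°.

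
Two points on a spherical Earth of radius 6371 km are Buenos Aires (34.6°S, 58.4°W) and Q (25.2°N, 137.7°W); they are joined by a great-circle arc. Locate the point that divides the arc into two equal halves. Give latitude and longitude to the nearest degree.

≈ (6°S, 100°W)

From cos δ = sin φ₁ sin φ₂ + cos φ₁ cos φ₂ cos Δλ, the central angle is δ ≈ 1.674 rad (95.9°).
Interpolate at f = 1/2 with slerp weights a = sin((1−f)δ)/sin δ ≈ 0.747, b = sin(fδ)/sin δ ≈ 0.747.
p = a·p₁ + b·p₂ ≈ (-0.178, -0.978, -0.106); φ = arcsin(p_z) ≈ -6.09°, λ = atan2(p_y, p_x) ≈ -100.29°.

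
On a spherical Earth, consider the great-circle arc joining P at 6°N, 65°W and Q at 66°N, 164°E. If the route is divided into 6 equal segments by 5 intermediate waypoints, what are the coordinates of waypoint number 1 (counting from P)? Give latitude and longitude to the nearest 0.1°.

The haversine formula gives a central angle δ ≈ 1.742 rad (99.8°) between the endpoints.
Interpolate at f = 1/6 with slerp weights a = sin((1−f)δ)/sin δ ≈ 1.008, b = sin(fδ)/sin δ ≈ 0.290.
p = a·p₁ + b·p₂ ≈ (0.310, -0.876, 0.371); φ = arcsin(p_z) ≈ 21.75°, λ = atan2(p_y, p_x) ≈ -70.51°.

≈ 21.8°N, 70.5°W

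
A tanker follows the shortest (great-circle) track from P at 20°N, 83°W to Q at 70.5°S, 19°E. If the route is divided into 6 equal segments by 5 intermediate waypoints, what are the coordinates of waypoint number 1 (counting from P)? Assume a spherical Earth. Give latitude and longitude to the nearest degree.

≈ 2°N, 76°W

Write both endpoints as unit vectors p₁, p₂ with components (cos φ cos λ, cos φ sin λ, sin φ).
The central angle between the endpoints is δ = arccos(p₁·p₂) ≈ 1.969 rad (112.8°).
Interpolate at f = 1/6 with slerp weights a = sin((1−f)δ)/sin δ ≈ 1.082, b = sin(fδ)/sin δ ≈ 0.350.
p = a·p₁ + b·p₂ ≈ (0.234, -0.971, 0.041); φ = arcsin(p_z) ≈ 2.32°, λ = atan2(p_y, p_x) ≈ -76.44°.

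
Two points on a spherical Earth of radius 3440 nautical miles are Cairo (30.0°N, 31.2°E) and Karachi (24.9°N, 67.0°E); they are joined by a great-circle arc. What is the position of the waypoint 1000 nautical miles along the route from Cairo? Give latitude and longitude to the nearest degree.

Convert each endpoint to a unit vector on the sphere (x = cos φ cos λ, y = cos φ sin λ, z = sin φ).
The central angle between the endpoints is δ = arccos(p₁·p₂) ≈ 0.559 rad (32.0°). The total great-circle distance is δ·R ≈ 0.559 × 3440 ≈ 1924 nmi, so the target fraction is f = 1000/1924 ≈ 0.520.
Interpolate at f ≈ 0.520 with slerp weights a = sin((1−f)δ)/sin δ ≈ 0.500, b = sin(fδ)/sin δ ≈ 0.540.
p = a·p₁ + b·p₂ ≈ (0.562, 0.675, 0.478); φ = arcsin(p_z) ≈ 28.52°, λ = atan2(p_y, p_x) ≈ 50.24°.

≈ 29°N, 50°E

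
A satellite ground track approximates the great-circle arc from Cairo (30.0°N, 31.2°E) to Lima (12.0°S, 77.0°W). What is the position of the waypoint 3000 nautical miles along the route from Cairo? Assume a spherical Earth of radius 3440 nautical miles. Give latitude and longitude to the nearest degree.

≈ (18°N, 22°W)

Write both endpoints as unit vectors p₁, p₂ with components (cos φ cos λ, cos φ sin λ, sin φ).
The central angle between the endpoints is δ = arccos(p₁·p₂) ≈ 1.948 rad (111.6°). The total great-circle distance is δ·R ≈ 1.948 × 3440 ≈ 6702 nmi, so the target fraction is f = 3000/6702 ≈ 0.448.
Interpolate at f ≈ 0.448 with slerp weights a = sin((1−f)δ)/sin δ ≈ 0.947, b = sin(fδ)/sin δ ≈ 0.824.
p = a·p₁ + b·p₂ ≈ (0.883, -0.360, 0.302); φ = arcsin(p_z) ≈ 17.59°, λ = atan2(p_y, p_x) ≈ -22.20°.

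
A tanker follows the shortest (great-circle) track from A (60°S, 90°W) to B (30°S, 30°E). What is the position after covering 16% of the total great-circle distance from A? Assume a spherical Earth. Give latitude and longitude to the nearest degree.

≈ (66°S, 66°W)

The haversine formula gives a central angle δ ≈ 1.353 rad (77.5°) between the endpoints.
Interpolate at f = 0.16 with slerp weights a = sin((1−f)δ)/sin δ ≈ 0.929, b = sin(fδ)/sin δ ≈ 0.220.
p = a·p₁ + b·p₂ ≈ (0.165, -0.369, -0.915); φ = arcsin(p_z) ≈ -66.14°, λ = atan2(p_y, p_x) ≈ -65.93°.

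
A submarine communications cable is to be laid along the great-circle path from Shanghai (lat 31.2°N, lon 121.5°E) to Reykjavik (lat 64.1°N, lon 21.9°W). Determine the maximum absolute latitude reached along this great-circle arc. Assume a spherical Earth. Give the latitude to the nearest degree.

The great circle lies in the plane with unit normal n̂ = (p₁ × p₂)/|p₁ × p₂|.
Here n̂_z ≈ -0.226; the vertex latitude is φ_max = arccos|n̂_z| ≈ 76.9°.

≈ 77°N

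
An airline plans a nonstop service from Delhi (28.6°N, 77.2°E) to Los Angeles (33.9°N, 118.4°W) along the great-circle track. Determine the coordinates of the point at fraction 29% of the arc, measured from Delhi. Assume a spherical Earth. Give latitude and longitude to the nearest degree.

≈ 60°N, 93°E

Convert each endpoint to a unit vector on the sphere (x = cos φ cos λ, y = cos φ sin λ, z = sin φ).
The central angle between the endpoints is δ = arccos(p₁·p₂) ≈ 2.021 rad (115.8°).
Interpolate at f = 0.29 with slerp weights a = sin((1−f)δ)/sin δ ≈ 1.100, b = sin(fδ)/sin δ ≈ 0.614.
p = a·p₁ + b·p₂ ≈ (-0.028, 0.494, 0.869); φ = arcsin(p_z) ≈ 60.37°, λ = atan2(p_y, p_x) ≈ 93.30°.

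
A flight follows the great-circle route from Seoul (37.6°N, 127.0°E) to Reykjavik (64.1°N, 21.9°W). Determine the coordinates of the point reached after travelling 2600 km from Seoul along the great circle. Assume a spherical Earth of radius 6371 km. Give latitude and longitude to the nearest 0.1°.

≈ 60.0°N, 116.3°E

Convert each endpoint to a unit vector on the sphere (x = cos φ cos λ, y = cos φ sin λ, z = sin φ).
The central angle between the endpoints is δ = arccos(p₁·p₂) ≈ 1.316 rad (75.4°). The total great-circle distance is δ·R ≈ 1.316 × 6371 ≈ 8381 km, so the target fraction is f = 2600/8381 ≈ 0.310.
Interpolate at f ≈ 0.310 with slerp weights a = sin((1−f)δ)/sin δ ≈ 0.814, b = sin(fδ)/sin δ ≈ 0.410.
p = a·p₁ + b·p₂ ≈ (-0.222, 0.448, 0.866); φ = arcsin(p_z) ≈ 59.97°, λ = atan2(p_y, p_x) ≈ 116.34°.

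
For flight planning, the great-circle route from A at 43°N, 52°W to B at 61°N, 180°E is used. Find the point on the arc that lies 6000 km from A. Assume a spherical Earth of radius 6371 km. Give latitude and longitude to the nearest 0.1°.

From cos δ = sin φ₁ sin φ₂ + cos φ₁ cos φ₂ cos Δλ, the central angle is δ ≈ 1.183 rad (67.8°). The total great-circle distance is δ·R ≈ 1.183 × 6371 ≈ 7537 km, so the target fraction is f = 6000/7537 ≈ 0.796.
Interpolate at f ≈ 0.796 with slerp weights a = sin((1−f)δ)/sin δ ≈ 0.258, b = sin(fδ)/sin δ ≈ 0.873.
p = a·p₁ + b·p₂ ≈ (-0.307, -0.149, 0.940); φ = arcsin(p_z) ≈ 70.04°, λ = atan2(p_y, p_x) ≈ -154.18°.

≈ 70.0°N, 154.2°W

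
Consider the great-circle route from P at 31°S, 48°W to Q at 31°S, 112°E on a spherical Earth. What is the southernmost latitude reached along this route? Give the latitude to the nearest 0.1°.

The great circle lies in the plane with unit normal n̂ = (p₁ × p₂)/|p₁ × p₂|.
Here n̂_z ≈ +0.278; the vertex latitude is φ_max = arccos|n̂_z| ≈ 73.9°.
Check via Clairaut: cos φ_max = |cos φ₁| · sin C = cos(31.0°)·sin(161.1°) ≈ 0.278, again giving ≈ 73.9°.

≈ 73.9°S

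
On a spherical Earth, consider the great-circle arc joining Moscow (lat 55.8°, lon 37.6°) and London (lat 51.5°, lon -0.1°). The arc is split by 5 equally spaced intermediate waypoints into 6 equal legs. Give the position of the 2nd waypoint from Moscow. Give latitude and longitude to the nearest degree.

Write both endpoints as unit vectors p₁, p₂ with components (cos φ cos λ, cos φ sin λ, sin φ).
The central angle between the endpoints is δ = arccos(p₁·p₂) ≈ 0.392 rad (22.5°).
Interpolate at f = 2/6 with slerp weights a = sin((1−f)δ)/sin δ ≈ 0.676, b = sin(fδ)/sin δ ≈ 0.341.
p = a·p₁ + b·p₂ ≈ (0.513, 0.232, 0.826); φ = arcsin(p_z) ≈ 55.72°, λ = atan2(p_y, p_x) ≈ 24.27°.

≈ lat 56°, lon 24°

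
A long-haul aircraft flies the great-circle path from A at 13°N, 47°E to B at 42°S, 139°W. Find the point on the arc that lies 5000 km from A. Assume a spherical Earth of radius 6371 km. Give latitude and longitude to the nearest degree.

The haversine formula gives a central angle δ ≈ 2.627 rad (150.5°) between the endpoints. The total great-circle distance is δ·R ≈ 2.627 × 6371 ≈ 16739 km, so the target fraction is f = 5000/16739 ≈ 0.299.
Interpolate at f ≈ 0.299 with slerp weights a = sin((1−f)δ)/sin δ ≈ 1.958, b = sin(fδ)/sin δ ≈ 1.437.
p = a·p₁ + b·p₂ ≈ (0.496, 0.695, -0.521); φ = arcsin(p_z) ≈ -31.38°, λ = atan2(p_y, p_x) ≈ 54.51°.

≈ 31°S, 55°E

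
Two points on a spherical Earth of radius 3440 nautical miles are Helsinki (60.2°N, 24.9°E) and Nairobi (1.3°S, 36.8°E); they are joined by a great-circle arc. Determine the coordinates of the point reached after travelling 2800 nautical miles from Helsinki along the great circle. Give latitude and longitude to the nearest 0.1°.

≈ (14.2°N, 35.0°E)

Convert each endpoint to a unit vector on the sphere (x = cos φ cos λ, y = cos φ sin λ, z = sin φ).
The central angle between the endpoints is δ = arccos(p₁·p₂) ≈ 1.085 rad (62.2°). The total great-circle distance is δ·R ≈ 1.085 × 3440 ≈ 3734 nmi, so the target fraction is f = 2800/3734 ≈ 0.750.
Interpolate at f ≈ 0.750 with slerp weights a = sin((1−f)δ)/sin δ ≈ 0.303, b = sin(fδ)/sin δ ≈ 0.822.
p = a·p₁ + b·p₂ ≈ (0.795, 0.556, 0.244); φ = arcsin(p_z) ≈ 14.15°, λ = atan2(p_y, p_x) ≈ 34.96°.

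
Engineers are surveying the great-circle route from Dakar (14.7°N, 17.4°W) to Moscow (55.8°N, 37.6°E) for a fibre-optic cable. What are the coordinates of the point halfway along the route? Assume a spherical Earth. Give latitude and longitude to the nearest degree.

≈ 38°N, 2°E

Write both endpoints as unit vectors p₁, p₂ with components (cos φ cos λ, cos φ sin λ, sin φ).
The central angle between the endpoints is δ = arccos(p₁·p₂) ≈ 1.022 rad (58.6°).
Interpolate at f = 1/2 with slerp weights a = sin((1−f)δ)/sin δ ≈ 0.573, b = sin(fδ)/sin δ ≈ 0.573.
p = a·p₁ + b·p₂ ≈ (0.784, 0.031, 0.620); φ = arcsin(p_z) ≈ 38.28°, λ = atan2(p_y, p_x) ≈ 2.25°.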